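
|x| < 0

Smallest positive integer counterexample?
Testing positive integers:
x = 1: LHS = |1| = 1; 1 < 0 — FAILS  ← smallest positive counterexample

Answer: x = 1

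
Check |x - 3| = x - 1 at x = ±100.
x = 100: LHS = |100 - 3| = |97| = 97, RHS = 100 - 1 = 99; 97 = 99 — FAILS
x = -100: LHS = |(-100) - 3| = |-103| = 103, RHS = (-100) - 1 = -101; 103 = -101 — FAILS

Answer: No, fails for both x = 100 and x = -100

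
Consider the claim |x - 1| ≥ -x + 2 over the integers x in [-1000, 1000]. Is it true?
The claim fails at x = 0:
x = 0: LHS = |0 - 1| = |-1| = 1, RHS = -0 + 2 = 2; 1 ≥ 2 — FAILS

Because a single integer refutes it, the statement is false.

Answer: False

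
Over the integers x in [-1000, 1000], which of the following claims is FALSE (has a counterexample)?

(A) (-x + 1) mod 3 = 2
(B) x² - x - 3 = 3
(A) x = 0: LHS = (-0 + 1) mod 3 = 1 mod 3 = 1; 1 = 2 — FAILS
(B) x = 0: LHS = 0² - 0 - 3 = -3; -3 = 3 — FAILS

Answer: Both A and B are false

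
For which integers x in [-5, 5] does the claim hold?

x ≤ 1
Holds for: {-5, -4, -3, -2, -1, 0, 1}
Fails for: {2, 3, 4, 5}

Answer: {-5, -4, -3, -2, -1, 0, 1}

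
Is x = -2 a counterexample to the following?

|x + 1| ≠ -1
Substitute x = -2 into the relation:
x = -2: LHS = |(-2) + 1| = |-1| = 1; 1 ≠ -1 — holds

The relation holds at x = -2, so it is not a counterexample.

Answer: No, x = -2 is not a counterexample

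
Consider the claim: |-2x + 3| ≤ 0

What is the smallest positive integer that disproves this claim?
Testing positive integers:
x = 1: LHS = |-2·1 + 3| = |1| = 1; 1 ≤ 0 — FAILS  ← smallest positive counterexample

Answer: x = 1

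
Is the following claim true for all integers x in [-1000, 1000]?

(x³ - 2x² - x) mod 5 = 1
The claim fails at x = 0:
x = 0: LHS = (0³ - 2·0² - 0) mod 5 = 0 mod 5 = 0; 0 = 1 — FAILS

Because a single integer refutes it, the statement is false.

Answer: False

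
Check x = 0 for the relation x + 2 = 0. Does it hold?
x = 0: LHS = 0 + 2 = 2; 2 = 0 — FAILS

The relation fails at x = 0, so x = 0 is a counterexample.

Answer: No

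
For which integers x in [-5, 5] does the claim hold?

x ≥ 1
Holds for: {1, 2, 3, 4, 5}
Fails for: {-5, -4, -3, -2, -1, 0}

Answer: {1, 2, 3, 4, 5}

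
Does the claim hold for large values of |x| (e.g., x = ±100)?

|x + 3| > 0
x = 100: LHS = |100 + 3| = |103| = 103; 103 > 0 — holds
x = -100: LHS = |(-100) + 3| = |-97| = 97; 97 > 0 — holds

Answer: Yes, holds for both x = 100 and x = -100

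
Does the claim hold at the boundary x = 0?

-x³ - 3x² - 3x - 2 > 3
x = 0: LHS = -0³ - 3·0² - 3·0 - 2 = -2; -2 > 3 — FAILS

The relation fails at x = 0, so x = 0 is a counterexample.

Answer: No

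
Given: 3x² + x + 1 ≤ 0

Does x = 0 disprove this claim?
Substitute x = 0 into the relation:
x = 0: LHS = 3·0² + 0 + 1 = 1; 1 ≤ 0 — FAILS

Since the claim fails at x = 0, this value is a counterexample.

Answer: Yes, x = 0 is a counterexample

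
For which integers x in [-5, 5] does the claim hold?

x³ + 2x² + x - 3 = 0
Track d = LHS − RHS over the integers in [-5, 5]. Equality would need d = 0, but d changes sign only between consecutive integers, jumping over 0:
x = 0: LHS = 0³ + 2·0² + 0 - 3 = -3; -3 = 0 — FAILS  (d = -3)
x = 1: LHS = 1³ + 2·1² + 1 - 3 = 1; 1 = 0 — FAILS  (d = 1)
Away from these crossings d keeps a constant sign, and checking every integer in [-5, 5] confirms d ≠ 0 throughout. Hence the two sides are never equal, so the claimed relation (=) fails for every integer in [-5, 5].

Answer: None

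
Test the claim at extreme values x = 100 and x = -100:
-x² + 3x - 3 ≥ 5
x = 100: LHS = -100² + 3·100 - 3 = -9703; -9703 ≥ 5 — FAILS
x = -100: LHS = -(-100)² + 3·(-100) - 3 = -10303; -10303 ≥ 5 — FAILS

Answer: No, fails for both x = 100 and x = -100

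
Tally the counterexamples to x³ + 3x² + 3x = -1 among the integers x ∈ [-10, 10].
Counterexamples in [-10, 10]: {-10, -9, -8, -7, -6, -5, -4, -3, -2, 0, 1, 2, 3, 4, 5, 6, 7, 8, 9, 10}.

Counting them gives 20 values.

Answer: 20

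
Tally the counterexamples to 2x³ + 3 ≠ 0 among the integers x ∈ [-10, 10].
Track d = LHS − RHS over the integers in [-10, 10]. Equality would need d = 0, but d changes sign only between consecutive integers, jumping over 0:
x = -2: LHS = 2·(-2)³ + 3 = -13; -13 ≠ 0 — holds  (d = -13)
x = -1: LHS = 2·(-1)³ + 3 = 1; 1 ≠ 0 — holds  (d = 1)
Away from these crossings d keeps a constant sign, and checking every integer in [-10, 10] confirms d ≠ 0 throughout. Hence the two sides are never equal, so the relation holds for every integer in [-10, 10].

No counterexample appears in that range.

Answer: 0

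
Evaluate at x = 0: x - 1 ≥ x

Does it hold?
x = 0: LHS = 0 - 1 = -1; -1 ≥ 0 — FAILS

The relation fails at x = 0, so x = 0 is a counterexample.

Answer: No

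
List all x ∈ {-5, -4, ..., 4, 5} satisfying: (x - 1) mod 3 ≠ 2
Holds for: {-5, -4, -2, -1, 1, 2, 4, 5}
Fails for: {-3, 0, 3}

Answer: {-5, -4, -2, -1, 1, 2, 4, 5}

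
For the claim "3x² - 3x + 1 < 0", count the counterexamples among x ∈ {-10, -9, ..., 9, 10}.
Counterexamples in [-10, 10]: {-10, -9, -8, -7, -6, -5, -4, -3, -2, -1, 0, 1, 2, 3, 4, 5, 6, 7, 8, 9, 10}.

Counting them gives 21 values.

Answer: 21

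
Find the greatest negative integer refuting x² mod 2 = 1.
Testing negative integers from -1 downward:
x = -1: LHS = ((-1)²) mod 2 = 1 mod 2 = 1; 1 = 1 — holds
x = -2: LHS = ((-2)²) mod 2 = 4 mod 2 = 0; 0 = 1 — FAILS  ← closest negative counterexample to 0

Answer: x = -2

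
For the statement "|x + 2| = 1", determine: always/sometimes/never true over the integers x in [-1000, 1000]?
Holds at x = -1: LHS = |(-1) + 2| = |1| = 1; 1 = 1 — holds
Fails at x = 0: LHS = |0 + 2| = |2| = 2; 2 = 1 — FAILS
It is satisfied by some integers in the range but not all.

Answer: Sometimes true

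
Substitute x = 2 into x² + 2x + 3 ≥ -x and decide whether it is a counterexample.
Substitute x = 2 into the relation:
x = 2: LHS = 2² + 2·2 + 3 = 11; 11 ≥ -2 — holds

The relation holds at x = 2, so it is not a counterexample.

Answer: No, x = 2 is not a counterexample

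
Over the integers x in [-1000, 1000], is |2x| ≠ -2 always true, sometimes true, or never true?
An absolute value is never negative, so the left side is ≥ 0 for every x, while the right side is -2. Tightest case in [-1000, 1000] is x = 0:
x = 0: LHS = |2·0| = |0| = 0; 0 ≠ -2 — holds
Hence LHS − RHS is never 0, i.e. the two sides are never equal, so the relation holds for every integer in [-1000, 1000].

No counterexample exists.

Answer: Always true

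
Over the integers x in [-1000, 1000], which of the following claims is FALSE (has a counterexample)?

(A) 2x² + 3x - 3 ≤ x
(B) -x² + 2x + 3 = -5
(A) x = 1: LHS = 2·1² + 3·1 - 3 = 2; 2 ≤ 1 — FAILS
(B) x = 0: LHS = -0² + 2·0 + 3 = 3; 3 = -5 — FAILS

Answer: Both A and B are false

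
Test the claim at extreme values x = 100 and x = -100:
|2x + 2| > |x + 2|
x = 100: LHS = |2·100 + 2| = |202| = 202, RHS = |100 + 2| = |102| = 102; 202 > 102 — holds
x = -100: LHS = |2·(-100) + 2| = |-198| = 198, RHS = |(-100) + 2| = |-98| = 98; 198 > 98 — holds

Answer: Yes, holds for both x = 100 and x = -100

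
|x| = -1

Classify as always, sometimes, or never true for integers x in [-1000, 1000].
An absolute value is never negative, so the left side is ≥ 0 for every x, while the right side is -1. Tightest case in [-1000, 1000] is x = 0:
x = 0: LHS = |0| = 0; 0 = -1 — FAILS
Hence LHS − RHS is never 0, i.e. the two sides are never equal, so the claimed relation (=) fails for every integer in [-1000, 1000].

No integer in the range satisfies it.

Answer: Never true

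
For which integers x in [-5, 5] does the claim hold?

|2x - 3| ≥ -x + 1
Over all integers in [-5, 5], LHS − RHS is smallest at x = 1, where it equals 1:
x = 1: LHS = |2·1 - 3| = |-1| = 1, RHS = -1 + 1 = 0; 1 ≥ 0 — holds
At the ends of the range:
x = -5: LHS = |2·(-5) - 3| = |-13| = 13, RHS = -(-5) + 1 = 6; 13 ≥ 6 — holds
x = 5: LHS = |2·5 - 3| = |7| = 7, RHS = -5 + 1 = -4; 7 ≥ -4 — holds
Hence LHS − RHS is never negative, i.e. LHS ≥ RHS throughout, so the relation holds for every integer in [-5, 5].

Answer: All integers in [-5, 5]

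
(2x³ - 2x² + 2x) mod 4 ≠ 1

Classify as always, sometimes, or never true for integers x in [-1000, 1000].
For a polynomial with integer coefficients, its value mod 4 depends only on x mod 4, so it suffices to check one representative of each residue class, x = 0, 1, 2, 3:
x = 0: LHS = (2·0³ - 2·0² + 2·0) mod 4 = 0 mod 4 = 0; 0 ≠ 1 — holds
x = 1: LHS = (2·1³ - 2·1² + 2·1) mod 4 = 2 mod 4 = 2; 2 ≠ 1 — holds
x = 2: LHS = (2·2³ - 2·2² + 2·2) mod 4 = 12 mod 4 = 0; 0 ≠ 1 — holds
x = 3: LHS = (2·3³ - 2·3² + 2·3) mod 4 = 42 mod 4 = 2; 2 ≠ 1 — holds
The relation holds in every residue class, so the relation holds for every integer in [-1000, 1000].

No counterexample exists.

Answer: Always true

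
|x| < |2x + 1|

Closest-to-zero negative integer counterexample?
Testing negative integers from -1 downward:
x = -1: LHS = |-1| = 1, RHS = |2·(-1) + 1| = |-1| = 1; 1 < 1 — FAILS  ← closest negative counterexample to 0

Answer: x = -1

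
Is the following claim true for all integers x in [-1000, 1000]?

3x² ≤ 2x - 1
The claim fails at x = 0:
x = 0: LHS = 3·0² = 0, RHS = 2·0 - 1 = -1; 0 ≤ -1 — FAILS

Because a single integer refutes it, the statement is false.

Answer: False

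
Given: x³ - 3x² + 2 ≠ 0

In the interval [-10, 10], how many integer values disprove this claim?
Counterexamples in [-10, 10]: {1}.

Counting them gives 1 values.

Answer: 1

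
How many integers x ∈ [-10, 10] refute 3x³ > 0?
Counterexamples in [-10, 10]: {-10, -9, -8, -7, -6, -5, -4, -3, -2, -1, 0}.

Counting them gives 11 values.

Answer: 11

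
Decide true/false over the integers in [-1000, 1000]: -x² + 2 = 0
The claim fails at x = 0:
x = 0: LHS = -0² + 2 = 2; 2 = 0 — FAILS

Because a single integer refutes it, the statement is false.

Answer: False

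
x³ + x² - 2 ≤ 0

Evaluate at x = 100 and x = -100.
x = 100: LHS = 100³ + 100² - 2 = 1009998; 1009998 ≤ 0 — FAILS
x = -100: LHS = (-100)³ + (-100)² - 2 = -990002; -990002 ≤ 0 — holds

Answer: Partially: fails for x = 100, holds for x = -100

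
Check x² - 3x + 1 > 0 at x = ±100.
x = 100: LHS = 100² - 3·100 + 1 = 9701; 9701 > 0 — holds
x = -100: LHS = (-100)² - 3·(-100) + 1 = 10301; 10301 > 0 — holds

Answer: Yes, holds for both x = 100 and x = -100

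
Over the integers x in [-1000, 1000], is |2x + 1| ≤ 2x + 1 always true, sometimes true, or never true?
Holds at x = 0: LHS = |2·0 + 1| = |1| = 1, RHS = 2·0 + 1 = 1; 1 ≤ 1 — holds
Fails at x = -1: LHS = |2·(-1) + 1| = |-1| = 1, RHS = 2·(-1) + 1 = -1; 1 ≤ -1 — FAILS
It is satisfied by some integers in the range but not all.

Answer: Sometimes true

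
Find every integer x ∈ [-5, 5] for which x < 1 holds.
Holds for: {-5, -4, -3, -2, -1, 0}
Fails for: {1, 2, 3, 4, 5}

Answer: {-5, -4, -3, -2, -1, 0}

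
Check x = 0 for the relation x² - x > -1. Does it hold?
x = 0: LHS = 0² - 0 = 0; 0 > -1 — holds

The relation is satisfied at x = 0.

Answer: Yes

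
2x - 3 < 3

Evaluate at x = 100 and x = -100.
x = 100: LHS = 2·100 - 3 = 197; 197 < 3 — FAILS
x = -100: LHS = 2·(-100) - 3 = -203; -203 < 3 — holds

Answer: Partially: fails for x = 100, holds for x = -100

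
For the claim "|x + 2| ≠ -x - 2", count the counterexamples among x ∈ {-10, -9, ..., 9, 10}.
Counterexamples in [-10, 10]: {-10, -9, -8, -7, -6, -5, -4, -3, -2}.

Counting them gives 9 values.

Answer: 9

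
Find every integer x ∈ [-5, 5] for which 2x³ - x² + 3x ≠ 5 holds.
Track d = LHS − RHS over the integers in [-5, 5]. Equality would need d = 0, but d changes sign only between consecutive integers, jumping over 0:
x = 1: LHS = 2·1³ - 1² + 3·1 = 4; 4 ≠ 5 — holds  (d = -1)
x = 2: LHS = 2·2³ - 2² + 3·2 = 18; 18 ≠ 5 — holds  (d = 13)
Away from these crossings d keeps a constant sign, and checking every integer in [-5, 5] confirms d ≠ 0 throughout. Hence the two sides are never equal, so the relation holds for every integer in [-5, 5].

Answer: All integers in [-5, 5]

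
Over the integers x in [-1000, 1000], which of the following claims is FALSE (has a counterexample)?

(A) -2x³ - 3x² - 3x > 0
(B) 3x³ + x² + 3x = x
(A) x = 0: LHS = -2·0³ - 3·0² - 3·0 = 0; 0 > 0 — FAILS
(B) x = 1: LHS = 3·1³ + 1² + 3·1 = 7; 7 = 1 — FAILS

Answer: Both A and B are false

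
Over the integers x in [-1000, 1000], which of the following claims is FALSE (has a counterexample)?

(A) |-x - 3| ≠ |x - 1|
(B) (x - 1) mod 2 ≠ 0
(A) x = -1: LHS = |-(-1) - 3| = |-2| = 2, RHS = |(-1) - 1| = |-2| = 2; 2 ≠ 2 — FAILS
(B) x = 1: LHS = (1 - 1) mod 2 = 0 mod 2 = 0; 0 ≠ 0 — FAILS

Answer: Both A and B are false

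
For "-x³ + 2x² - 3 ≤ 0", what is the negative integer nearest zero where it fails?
Testing negative integers from -1 downward:
x = -1: LHS = -(-1)³ + 2·(-1)² - 3 = 0; 0 ≤ 0 — holds
x = -2: LHS = -(-2)³ + 2·(-2)² - 3 = 13; 13 ≤ 0 — FAILS  ← closest negative counterexample to 0

Answer: x = -2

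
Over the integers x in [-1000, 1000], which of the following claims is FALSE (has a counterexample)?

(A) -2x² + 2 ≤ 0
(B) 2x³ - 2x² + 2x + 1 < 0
(A) x = 0: LHS = -2·0² + 2 = 2; 2 ≤ 0 — FAILS
(B) x = 0: LHS = 2·0³ - 2·0² + 2·0 + 1 = 1; 1 < 0 — FAILS

Answer: Both A and B are false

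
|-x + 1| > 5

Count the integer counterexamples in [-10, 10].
Counterexamples in [-10, 10]: {-4, -3, -2, -1, 0, 1, 2, 3, 4, 5, 6}.

Counting them gives 11 values.

Answer: 11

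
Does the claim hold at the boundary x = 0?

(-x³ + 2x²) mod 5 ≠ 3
x = 0: LHS = (-0³ + 2·0²) mod 5 = 0 mod 5 = 0; 0 ≠ 3 — holds

The relation is satisfied at x = 0.

Answer: Yes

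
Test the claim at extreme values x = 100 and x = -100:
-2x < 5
x = 100: LHS = -2·100 = -200; -200 < 5 — holds
x = -100: LHS = -2·(-100) = 200; 200 < 5 — FAILS

Answer: Partially: holds for x = 100, fails for x = -100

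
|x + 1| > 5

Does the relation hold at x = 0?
x = 0: LHS = |0 + 1| = |1| = 1; 1 > 5 — FAILS

The relation fails at x = 0, so x = 0 is a counterexample.

Answer: No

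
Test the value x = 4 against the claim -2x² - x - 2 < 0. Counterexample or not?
Substitute x = 4 into the relation:
x = 4: LHS = -2·4² - 4 - 2 = -38; -38 < 0 — holds

The relation holds at x = 4, so it is not a counterexample.

Answer: No, x = 4 is not a counterexample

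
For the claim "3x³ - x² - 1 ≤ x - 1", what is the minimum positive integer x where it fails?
Testing positive integers:
x = 1: LHS = 3·1³ - 1² - 1 = 1, RHS = 1 - 1 = 0; 1 ≤ 0 — FAILS  ← smallest positive counterexample

Answer: x = 1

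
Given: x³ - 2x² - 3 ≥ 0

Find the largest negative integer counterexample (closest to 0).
Testing negative integers from -1 downward:
x = -1: LHS = (-1)³ - 2·(-1)² - 3 = -6; -6 ≥ 0 — FAILS  ← closest negative counterexample to 0

Answer: x = -1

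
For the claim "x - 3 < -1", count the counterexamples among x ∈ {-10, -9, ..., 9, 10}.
Counterexamples in [-10, 10]: {2, 3, 4, 5, 6, 7, 8, 9, 10}.

Counting them gives 9 values.

Answer: 9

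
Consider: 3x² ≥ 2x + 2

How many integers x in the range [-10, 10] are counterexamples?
Counterexamples in [-10, 10]: {0, 1}.

Counting them gives 2 values.

Answer: 2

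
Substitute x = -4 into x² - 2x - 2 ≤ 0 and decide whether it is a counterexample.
Substitute x = -4 into the relation:
x = -4: LHS = (-4)² - 2·(-4) - 2 = 22; 22 ≤ 0 — FAILS

Since the claim fails at x = -4, this value is a counterexample.

Answer: Yes, x = -4 is a counterexample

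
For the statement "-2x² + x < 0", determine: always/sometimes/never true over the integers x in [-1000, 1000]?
Holds at x = 1: LHS = -2·1² + 1 = -1; -1 < 0 — holds
Fails at x = 0: LHS = -2·0² + 0 = 0; 0 < 0 — FAILS
It is satisfied by some integers in the range but not all.

Answer: Sometimes true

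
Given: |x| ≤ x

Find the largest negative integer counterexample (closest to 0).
Testing negative integers from -1 downward:
x = -1: LHS = |-1| = 1; 1 ≤ -1 — FAILS  ← closest negative counterexample to 0

Answer: x = -1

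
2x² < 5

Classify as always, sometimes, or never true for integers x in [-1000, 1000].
Holds at x = 0: LHS = 2·0² = 0; 0 < 5 — holds
Fails at x = 2: LHS = 2·2² = 8; 8 < 5 — FAILS
It is satisfied by some integers in the range but not all.

Answer: Sometimes true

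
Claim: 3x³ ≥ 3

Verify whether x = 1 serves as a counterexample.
Substitute x = 1 into the relation:
x = 1: LHS = 3·1³ = 3; 3 ≥ 3 — holds

The claim holds here, so x = 1 is not a counterexample. (A counterexample exists elsewhere, e.g. x = 0.)

Answer: No, x = 1 is not a counterexample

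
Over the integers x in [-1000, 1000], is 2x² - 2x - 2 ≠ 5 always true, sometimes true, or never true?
Track d = LHS − RHS over the integers in [-1000, 1000]. Equality would need d = 0, but d changes sign only between consecutive integers, jumping over 0:
x = -2: LHS = 2·(-2)² - 2·(-2) - 2 = 10; 10 ≠ 5 — holds  (d = 5)
x = -1: LHS = 2·(-1)² - 2·(-1) - 2 = 2; 2 ≠ 5 — holds  (d = -3)
x = 2: LHS = 2·2² - 2·2 - 2 = 2; 2 ≠ 5 — holds  (d = -3)
x = 3: LHS = 2·3² - 2·3 - 2 = 10; 10 ≠ 5 — holds  (d = 5)
Away from these crossings d keeps a constant sign, and checking every integer in [-1000, 1000] confirms d ≠ 0 throughout. Hence the two sides are never equal, so the relation holds for every integer in [-1000, 1000].

No counterexample exists.

Answer: Always true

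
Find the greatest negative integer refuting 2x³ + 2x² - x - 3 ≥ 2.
Testing negative integers from -1 downward:
x = -1: LHS = 2·(-1)³ + 2·(-1)² - (-1) - 3 = -2; -2 ≥ 2 — FAILS  ← closest negative counterexample to 0

Answer: x = -1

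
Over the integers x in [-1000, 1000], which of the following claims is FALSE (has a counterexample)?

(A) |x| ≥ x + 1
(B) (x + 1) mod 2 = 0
(A) x = 0: LHS = |0| = 0, RHS = 0 + 1 = 1; 0 ≥ 1 — FAILS
(B) x = 0: LHS = (0 + 1) mod 2 = 1 mod 2 = 1; 1 = 0 — FAILS

Answer: Both A and B are false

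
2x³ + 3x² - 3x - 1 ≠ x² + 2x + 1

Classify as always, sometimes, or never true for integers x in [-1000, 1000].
Holds at x = 0: LHS = 2·0³ + 3·0² - 3·0 - 1 = -1, RHS = 0² + 2·0 + 1 = 1; -1 ≠ 1 — holds
Fails at x = -2: LHS = 2·(-2)³ + 3·(-2)² - 3·(-2) - 1 = 1, RHS = (-2)² + 2·(-2) + 1 = 1; 1 ≠ 1 — FAILS
It is satisfied by some integers in the range but not all.

Answer: Sometimes true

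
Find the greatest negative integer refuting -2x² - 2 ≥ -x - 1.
Testing negative integers from -1 downward:
x = -1: LHS = -2·(-1)² - 2 = -4, RHS = -(-1) - 1 = 0; -4 ≥ 0 — FAILS  ← closest negative counterexample to 0

Answer: x = -1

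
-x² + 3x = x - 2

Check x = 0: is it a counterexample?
Substitute x = 0 into the relation:
x = 0: LHS = -0² + 3·0 = 0, RHS = 0 - 2 = -2; 0 = -2 — FAILS

Since the claim fails at x = 0, this value is a counterexample.

Answer: Yes, x = 0 is a counterexample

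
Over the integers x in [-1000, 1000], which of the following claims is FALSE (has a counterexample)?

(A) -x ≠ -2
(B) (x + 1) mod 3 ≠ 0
(A) x = 2: -2 ≠ -2 — FAILS
(B) x = -1: LHS = ((-1) + 1) mod 3 = 0 mod 3 = 0; 0 ≠ 0 — FAILS

Answer: Both A and B are false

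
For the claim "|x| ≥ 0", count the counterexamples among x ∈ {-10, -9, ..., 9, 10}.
An absolute value is never negative, so the left side is ≥ 0 for every x, while the right side is 0. Tightest case in [-10, 10] is x = 0:
x = 0: LHS = |0| = 0; 0 ≥ 0 — holds
Hence LHS − RHS is never negative, i.e. LHS ≥ RHS throughout, so the relation holds for every integer in [-10, 10].

No counterexample appears in that range.

Answer: 0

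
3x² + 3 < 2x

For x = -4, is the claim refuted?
Substitute x = -4 into the relation:
x = -4: LHS = 3·(-4)² + 3 = 51, RHS = 2·(-4) = -8; 51 < -8 — FAILS

Since the claim fails at x = -4, this value is a counterexample.

Answer: Yes, x = -4 is a counterexample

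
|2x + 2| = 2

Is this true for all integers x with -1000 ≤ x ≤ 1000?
The claim fails at x = 1:
x = 1: LHS = |2·1 + 2| = |4| = 4; 4 = 2 — FAILS

Because a single integer refutes it, the statement is false.

Answer: False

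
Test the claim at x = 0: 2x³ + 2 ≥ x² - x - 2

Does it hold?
x = 0: LHS = 2·0³ + 2 = 2, RHS = 0² - 0 - 2 = -2; 2 ≥ -2 — holds

The relation is satisfied at x = 0.

Answer: Yes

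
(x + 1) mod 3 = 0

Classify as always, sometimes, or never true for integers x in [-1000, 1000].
Holds at x = -1: LHS = ((-1) + 1) mod 3 = 0 mod 3 = 0; 0 = 0 — holds
Fails at x = 0: LHS = (0 + 1) mod 3 = 1 mod 3 = 1; 1 = 0 — FAILS
It is satisfied by some integers in the range but not all.

Answer: Sometimes true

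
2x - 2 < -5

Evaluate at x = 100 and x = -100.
x = 100: LHS = 2·100 - 2 = 198; 198 < -5 — FAILS
x = -100: LHS = 2·(-100) - 2 = -202; -202 < -5 — holds

Answer: Partially: fails for x = 100, holds for x = -100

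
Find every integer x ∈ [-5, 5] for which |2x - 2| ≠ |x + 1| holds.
Holds for: {-5, -4, -3, -2, -1, 0, 1, 2, 4, 5}
Fails for: {3}

Answer: {-5, -4, -3, -2, -1, 0, 1, 2, 4, 5}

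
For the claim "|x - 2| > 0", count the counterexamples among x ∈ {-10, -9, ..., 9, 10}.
Counterexamples in [-10, 10]: {2}.

Counting them gives 1 values.

Answer: 1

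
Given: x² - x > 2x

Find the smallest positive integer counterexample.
Testing positive integers:
x = 1: LHS = 1² - 1 = 0, RHS = 2·1 = 2; 0 > 2 — FAILS  ← smallest positive counterexample

Answer: x = 1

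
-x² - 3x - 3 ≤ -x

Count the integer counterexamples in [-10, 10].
Over all integers in [-10, 10], LHS − RHS is largest at x = -1, where it equals -2:
x = -1: LHS = -(-1)² - 3·(-1) - 3 = -1, RHS = -(-1) = 1; -1 ≤ 1 — holds
At the ends of the range:
x = -10: LHS = -(-10)² - 3·(-10) - 3 = -73, RHS = -(-10) = 10; -73 ≤ 10 — holds
x = 10: LHS = -10² - 3·10 - 3 = -133; -133 ≤ -10 — holds
Hence LHS − RHS is never positive, i.e. LHS ≤ RHS throughout, so the relation holds for every integer in [-10, 10].

No counterexample appears in that range.

Answer: 0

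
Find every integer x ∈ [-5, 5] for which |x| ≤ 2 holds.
Holds for: {-2, -1, 0, 1, 2}
Fails for: {-5, -4, -3, 3, 4, 5}

Answer: {-2, -1, 0, 1, 2}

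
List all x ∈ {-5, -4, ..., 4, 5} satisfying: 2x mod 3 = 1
Holds for: {-4, -1, 2, 5}
Fails for: {-5, -3, -2, 0, 1, 3, 4}

Answer: {-4, -1, 2, 5}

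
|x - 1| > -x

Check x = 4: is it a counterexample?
Substitute x = 4 into the relation:
x = 4: LHS = |4 - 1| = |3| = 3; 3 > -4 — holds

The relation holds at x = 4, so it is not a counterexample.

Answer: No, x = 4 is not a counterexample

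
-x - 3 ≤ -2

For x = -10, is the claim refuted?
Substitute x = -10 into the relation:
x = -10: LHS = -(-10) - 3 = 7; 7 ≤ -2 — FAILS

Since the claim fails at x = -10, this value is a counterexample.

Answer: Yes, x = -10 is a counterexample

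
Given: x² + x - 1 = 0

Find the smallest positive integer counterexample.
Testing positive integers:
x = 1: LHS = 1² + 1 - 1 = 1; 1 = 0 — FAILS  ← smallest positive counterexample

Answer: x = 1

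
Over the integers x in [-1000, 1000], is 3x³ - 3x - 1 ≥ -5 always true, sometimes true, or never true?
Holds at x = 0: LHS = 3·0³ - 3·0 - 1 = -1; -1 ≥ -5 — holds
Fails at x = -2: LHS = 3·(-2)³ - 3·(-2) - 1 = -19; -19 ≥ -5 — FAILS
It is satisfied by some integers in the range but not all.

Answer: Sometimes true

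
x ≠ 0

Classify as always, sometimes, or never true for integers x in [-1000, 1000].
Holds at x = 1: 1 ≠ 0 — holds
Fails at x = 0: 0 ≠ 0 — FAILS
It is satisfied by some integers in the range but not all.

Answer: Sometimes true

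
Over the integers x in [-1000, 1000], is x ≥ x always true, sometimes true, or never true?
Over all integers in [-1000, 1000], LHS − RHS is smallest at x = 0, where it equals 0:
x = 0: 0 ≥ 0 — holds
At the ends of the range:
x = -1000: -1000 ≥ -1000 — holds
x = 1000: 1000 ≥ 1000 — holds
Hence LHS − RHS is never negative, i.e. LHS ≥ RHS throughout, so the relation holds for every integer in [-1000, 1000].

No counterexample exists.

Answer: Always true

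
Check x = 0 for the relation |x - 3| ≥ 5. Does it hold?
x = 0: LHS = |0 - 3| = |-3| = 3; 3 ≥ 5 — FAILS

The relation fails at x = 0, so x = 0 is a counterexample.

Answer: No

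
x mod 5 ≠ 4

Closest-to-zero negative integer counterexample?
Testing negative integers from -1 downward:
x = -1: LHS = (-1) mod 5 = 4; 4 ≠ 4 — FAILS  ← closest negative counterexample to 0

Answer: x = -1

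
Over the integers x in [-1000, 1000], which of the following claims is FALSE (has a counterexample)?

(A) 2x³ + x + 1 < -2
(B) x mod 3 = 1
(A) x = 0: LHS = 2·0³ + 0 + 1 = 1; 1 < -2 — FAILS
(B) x = 0: LHS = 0 mod 3 = 0; 0 = 1 — FAILS

Answer: Both A and B are false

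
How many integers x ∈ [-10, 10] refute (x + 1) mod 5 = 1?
Counterexamples in [-10, 10]: {-9, -8, -7, -6, -4, -3, -2, -1, 1, 2, 3, 4, 6, 7, 8, 9}.

Counting them gives 16 values.

Answer: 16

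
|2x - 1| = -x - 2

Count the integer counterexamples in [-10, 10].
Counterexamples in [-10, 10]: {-10, -9, -8, -7, -6, -5, -4, -3, -2, -1, 0, 1, 2, 3, 4, 5, 6, 7, 8, 9, 10}.

Counting them gives 21 values.

Answer: 21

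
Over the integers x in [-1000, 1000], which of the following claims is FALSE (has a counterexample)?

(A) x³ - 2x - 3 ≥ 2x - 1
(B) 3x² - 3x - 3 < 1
(A) x = 0: LHS = 0³ - 2·0 - 3 = -3, RHS = 2·0 - 1 = -1; -3 ≥ -1 — FAILS
(B) x = -1: LHS = 3·(-1)² - 3·(-1) - 3 = 3; 3 < 1 — FAILS

Answer: Both A and B are false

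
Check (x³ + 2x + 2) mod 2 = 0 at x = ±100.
x = 100: LHS = (100³ + 2·100 + 2) mod 2 = 1000202 mod 2 = 0; 0 = 0 — holds
x = -100: LHS = ((-100)³ + 2·(-100) + 2) mod 2 = (-1000198) mod 2 = 0; 0 = 0 — holds

Answer: Yes, holds for both x = 100 and x = -100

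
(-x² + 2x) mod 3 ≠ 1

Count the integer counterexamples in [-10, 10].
Counterexamples in [-10, 10]: {-8, -5, -2, 1, 4, 7, 10}.

Counting them gives 7 values.

Answer: 7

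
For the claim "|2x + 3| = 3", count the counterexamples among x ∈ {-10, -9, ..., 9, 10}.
Counterexamples in [-10, 10]: {-10, -9, -8, -7, -6, -5, -4, -2, -1, 1, 2, 3, 4, 5, 6, 7, 8, 9, 10}.

Counting them gives 19 values.

Answer: 19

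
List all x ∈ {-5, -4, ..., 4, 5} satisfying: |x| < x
Over all integers in [-5, 5], LHS − RHS is smallest at x = 0, where it equals 0:
x = 0: LHS = |0| = 0; 0 < 0 — FAILS
At the ends of the range:
x = -5: LHS = |-5| = 5; 5 < -5 — FAILS
x = 5: LHS = |5| = 5; 5 < 5 — FAILS
Hence LHS − RHS is never negative, i.e. LHS ≥ RHS throughout, so the claimed relation (<) fails for every integer in [-5, 5].

Answer: None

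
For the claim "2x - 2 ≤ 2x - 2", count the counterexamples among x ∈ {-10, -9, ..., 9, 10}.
Over all integers in [-10, 10], LHS − RHS is largest at x = 0, where it equals 0:
x = 0: LHS = 2·0 - 2 = -2, RHS = 2·0 - 2 = -2; -2 ≤ -2 — holds
At the ends of the range:
x = -10: LHS = 2·(-10) - 2 = -22, RHS = 2·(-10) - 2 = -22; -22 ≤ -22 — holds
x = 10: LHS = 2·10 - 2 = 18, RHS = 2·10 - 2 = 18; 18 ≤ 18 — holds
Hence LHS − RHS is never positive, i.e. LHS ≤ RHS throughout, so the relation holds for every integer in [-10, 10].

No counterexample appears in that range.

Answer: 0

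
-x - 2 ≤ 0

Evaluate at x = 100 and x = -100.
x = 100: LHS = -100 - 2 = -102; -102 ≤ 0 — holds
x = -100: LHS = -(-100) - 2 = 98; 98 ≤ 0 — FAILS

Answer: Partially: holds for x = 100, fails for x = -100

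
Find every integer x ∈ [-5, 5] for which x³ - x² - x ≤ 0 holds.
Holds for: {-5, -4, -3, -2, -1, 0, 1}
Fails for: {2, 3, 4, 5}

Answer: {-5, -4, -3, -2, -1, 0, 1}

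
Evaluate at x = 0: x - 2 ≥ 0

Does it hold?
x = 0: LHS = 0 - 2 = -2; -2 ≥ 0 — FAILS

The relation fails at x = 0, so x = 0 is a counterexample.

Answer: No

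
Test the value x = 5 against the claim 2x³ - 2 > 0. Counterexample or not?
Substitute x = 5 into the relation:
x = 5: LHS = 2·5³ - 2 = 248; 248 > 0 — holds

The claim holds here, so x = 5 is not a counterexample. (A counterexample exists elsewhere, e.g. x = 0.)

Answer: No, x = 5 is not a counterexample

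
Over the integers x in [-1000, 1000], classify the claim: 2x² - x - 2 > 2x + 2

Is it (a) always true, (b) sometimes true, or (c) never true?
Holds at x = -1: LHS = 2·(-1)² - (-1) - 2 = 1, RHS = 2·(-1) + 2 = 0; 1 > 0 — holds
Fails at x = 0: LHS = 2·0² - 0 - 2 = -2, RHS = 2·0 + 2 = 2; -2 > 2 — FAILS
It is satisfied by some integers in the range but not all.

Answer: Sometimes true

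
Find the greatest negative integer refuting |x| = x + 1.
Testing negative integers from -1 downward:
x = -1: LHS = |-1| = 1, RHS = (-1) + 1 = 0; 1 = 0 — FAILS  ← closest negative counterexample to 0

Answer: x = -1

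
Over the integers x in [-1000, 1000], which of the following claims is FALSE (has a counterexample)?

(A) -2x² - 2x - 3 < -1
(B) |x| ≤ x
(A) Over all integers in [-1000, 1000], LHS − RHS is largest at x = 0, where it equals -2:
x = 0: LHS = -2·0² - 2·0 - 3 = -3; -3 < -1 — holds
At the ends of the range:
x = -1000: LHS = -2·(-1000)² - 2·(-1000) - 3 = -1998003; -1998003 < -1 — holds
x = 1000: LHS = -2·1000² - 2·1000 - 3 = -2002003; -2002003 < -1 — holds
Hence LHS − RHS is never zero or positive, i.e. LHS < RHS throughout, so the relation holds for every integer in [-1000, 1000].

(B) x = -1: LHS = |-1| = 1; 1 ≤ -1 — FAILS

Only (B) has a counterexample.

Answer: B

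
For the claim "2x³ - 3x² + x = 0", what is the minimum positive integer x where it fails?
Testing positive integers:
x = 1: LHS = 2·1³ - 3·1² + 1 = 0; 0 = 0 — holds
x = 2: LHS = 2·2³ - 3·2² + 2 = 6; 6 = 0 — FAILS  ← smallest positive counterexample

Answer: x = 2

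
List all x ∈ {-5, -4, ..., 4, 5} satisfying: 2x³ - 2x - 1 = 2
Track d = LHS − RHS over the integers in [-5, 5]. Equality would need d = 0, but d changes sign only between consecutive integers, jumping over 0:
x = 1: LHS = 2·1³ - 2·1 - 1 = -1; -1 = 2 — FAILS  (d = -3)
x = 2: LHS = 2·2³ - 2·2 - 1 = 11; 11 = 2 — FAILS  (d = 9)
Away from these crossings d keeps a constant sign, and checking every integer in [-5, 5] confirms d ≠ 0 throughout. Hence the two sides are never equal, so the claimed relation (=) fails for every integer in [-5, 5].

Answer: None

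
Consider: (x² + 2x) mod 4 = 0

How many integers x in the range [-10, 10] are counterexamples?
Counterexamples in [-10, 10]: {-9, -7, -5, -3, -1, 1, 3, 5, 7, 9}.

Counting them gives 10 values.

Answer: 10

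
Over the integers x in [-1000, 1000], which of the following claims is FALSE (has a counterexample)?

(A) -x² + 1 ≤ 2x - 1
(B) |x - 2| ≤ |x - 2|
(A) x = 0: LHS = -0² + 1 = 1, RHS = 2·0 - 1 = -1; 1 ≤ -1 — FAILS

(B) Over all integers in [-1000, 1000], LHS − RHS is largest at x = 0, where it equals 0:
x = 0: LHS = |0 - 2| = |-2| = 2, RHS = |0 - 2| = |-2| = 2; 2 ≤ 2 — holds
At the ends of the range:
x = -1000: LHS = |(-1000) - 2| = |-1002| = 1002, RHS = |(-1000) - 2| = |-1002| = 1002; 1002 ≤ 1002 — holds
x = 1000: LHS = |1000 - 2| = |998| = 998, RHS = |1000 - 2| = |998| = 998; 998 ≤ 998 — holds
Hence LHS − RHS is never positive, i.e. LHS ≤ RHS throughout, so the relation holds for every integer in [-1000, 1000].

Only (A) has a counterexample.

Answer: A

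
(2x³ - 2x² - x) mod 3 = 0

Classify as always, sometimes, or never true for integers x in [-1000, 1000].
Holds at x = 0: LHS = (2·0³ - 2·0² - 0) mod 3 = 0 mod 3 = 0; 0 = 0 — holds
Fails at x = 1: LHS = (2·1³ - 2·1² - 1) mod 3 = (-1) mod 3 = 2; 2 = 0 — FAILS
It is satisfied by some integers in the range but not all.

Answer: Sometimes true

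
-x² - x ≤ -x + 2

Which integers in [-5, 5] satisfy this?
Over all integers in [-5, 5], LHS − RHS is largest at x = 0, where it equals -2:
x = 0: LHS = -0² - 0 = 0, RHS = -0 + 2 = 2; 0 ≤ 2 — holds
At the ends of the range:
x = -5: LHS = -(-5)² - (-5) = -20, RHS = -(-5) + 2 = 7; -20 ≤ 7 — holds
x = 5: LHS = -5² - 5 = -30, RHS = -5 + 2 = -3; -30 ≤ -3 — holds
Hence LHS − RHS is never positive, i.e. LHS ≤ RHS throughout, so the relation holds for every integer in [-5, 5].

Answer: All integers in [-5, 5]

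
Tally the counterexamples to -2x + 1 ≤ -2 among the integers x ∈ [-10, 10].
Counterexamples in [-10, 10]: {-10, -9, -8, -7, -6, -5, -4, -3, -2, -1, 0, 1}.

Counting them gives 12 values.

Answer: 12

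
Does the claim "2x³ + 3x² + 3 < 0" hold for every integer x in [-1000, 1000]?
The claim fails at x = 0:
x = 0: LHS = 2·0³ + 3·0² + 3 = 3; 3 < 0 — FAILS

Because a single integer refutes it, the statement is false.

Answer: False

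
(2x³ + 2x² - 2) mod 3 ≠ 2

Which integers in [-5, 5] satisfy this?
Holds for: {-4, -3, -1, 0, 2, 3, 5}
Fails for: {-5, -2, 1, 4}

Answer: {-4, -3, -1, 0, 2, 3, 5}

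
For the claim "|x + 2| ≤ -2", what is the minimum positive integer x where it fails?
Testing positive integers:
x = 1: LHS = |1 + 2| = |3| = 3; 3 ≤ -2 — FAILS  ← smallest positive counterexample

Answer: x = 1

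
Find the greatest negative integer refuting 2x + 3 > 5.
Testing negative integers from -1 downward:
x = -1: LHS = 2·(-1) + 3 = 1; 1 > 5 — FAILS  ← closest negative counterexample to 0

Answer: x = -1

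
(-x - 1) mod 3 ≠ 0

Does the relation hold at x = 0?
x = 0: LHS = (-0 - 1) mod 3 = (-1) mod 3 = 2; 2 ≠ 0 — holds

The relation is satisfied at x = 0.

Answer: Yes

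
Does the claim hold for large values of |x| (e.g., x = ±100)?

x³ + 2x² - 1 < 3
x = 100: LHS = 100³ + 2·100² - 1 = 1019999; 1019999 < 3 — FAILS
x = -100: LHS = (-100)³ + 2·(-100)² - 1 = -980001; -980001 < 3 — holds

Answer: Partially: fails for x = 100, holds for x = -100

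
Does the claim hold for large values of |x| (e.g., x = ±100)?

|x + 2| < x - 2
x = 100: LHS = |100 + 2| = |102| = 102, RHS = 100 - 2 = 98; 102 < 98 — FAILS
x = -100: LHS = |(-100) + 2| = |-98| = 98, RHS = (-100) - 2 = -102; 98 < -102 — FAILS

Answer: No, fails for both x = 100 and x = -100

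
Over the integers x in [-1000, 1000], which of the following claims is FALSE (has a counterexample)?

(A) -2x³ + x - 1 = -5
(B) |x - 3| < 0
(A) x = 0: LHS = -2·0³ + 0 - 1 = -1; -1 = -5 — FAILS
(B) x = 0: LHS = |0 - 3| = |-3| = 3; 3 < 0 — FAILS

Answer: Both A and B are false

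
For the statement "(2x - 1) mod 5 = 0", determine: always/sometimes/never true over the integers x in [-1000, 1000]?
Holds at x = -2: LHS = (2·(-2) - 1) mod 5 = (-5) mod 5 = 0; 0 = 0 — holds
Fails at x = 0: LHS = (2·0 - 1) mod 5 = (-1) mod 5 = 4; 4 = 0 — FAILS
It is satisfied by some integers in the range but not all.

Answer: Sometimes true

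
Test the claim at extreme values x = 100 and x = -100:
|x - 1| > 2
x = 100: LHS = |100 - 1| = |99| = 99; 99 > 2 — holds
x = -100: LHS = |(-100) - 1| = |-101| = 101; 101 > 2 — holds

Answer: Yes, holds for both x = 100 and x = -100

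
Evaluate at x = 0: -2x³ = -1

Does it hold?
x = 0: LHS = -2·0³ = 0; 0 = -1 — FAILS

The relation fails at x = 0, so x = 0 is a counterexample.

Answer: No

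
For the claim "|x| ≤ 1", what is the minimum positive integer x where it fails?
Testing positive integers:
x = 1: LHS = |1| = 1; 1 ≤ 1 — holds
x = 2: LHS = |2| = 2; 2 ≤ 1 — FAILS  ← smallest positive counterexample

Answer: x = 2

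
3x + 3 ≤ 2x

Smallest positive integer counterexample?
Testing positive integers:
x = 1: LHS = 3·1 + 3 = 6, RHS = 2·1 = 2; 6 ≤ 2 — FAILS  ← smallest positive counterexample

Answer: x = 1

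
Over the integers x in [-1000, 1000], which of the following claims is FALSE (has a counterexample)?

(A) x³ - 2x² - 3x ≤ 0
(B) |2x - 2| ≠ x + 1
(A) x = 4: LHS = 4³ - 2·4² - 3·4 = 20; 20 ≤ 0 — FAILS
(B) x = 3: LHS = |2·3 - 2| = |4| = 4, RHS = 3 + 1 = 4; 4 ≠ 4 — FAILS

Answer: Both A and B are false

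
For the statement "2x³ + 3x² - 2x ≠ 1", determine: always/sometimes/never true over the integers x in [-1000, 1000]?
Track d = LHS − RHS over the integers in [-1000, 1000]. Equality would need d = 0, but d changes sign only between consecutive integers, jumping over 0:
x = -2: LHS = 2·(-2)³ + 3·(-2)² - 2·(-2) = 0; 0 ≠ 1 — holds  (d = -1)
x = -1: LHS = 2·(-1)³ + 3·(-1)² - 2·(-1) = 3; 3 ≠ 1 — holds  (d = 2)
x = -1: LHS = 2·(-1)³ + 3·(-1)² - 2·(-1) = 3; 3 ≠ 1 — holds  (d = 2)
x = 0: LHS = 2·0³ + 3·0² - 2·0 = 0; 0 ≠ 1 — holds  (d = -1)
x = 0: LHS = 2·0³ + 3·0² - 2·0 = 0; 0 ≠ 1 — holds  (d = -1)
x = 1: LHS = 2·1³ + 3·1² - 2·1 = 3; 3 ≠ 1 — holds  (d = 2)
Away from these crossings d keeps a constant sign, and checking every integer in [-1000, 1000] confirms d ≠ 0 throughout. Hence the two sides are never equal, so the relation holds for every integer in [-1000, 1000].

No counterexample exists.

Answer: Always true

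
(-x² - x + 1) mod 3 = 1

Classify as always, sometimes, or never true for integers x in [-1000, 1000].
Holds at x = 0: LHS = (-0² - 0 + 1) mod 3 = 1 mod 3 = 1; 1 = 1 — holds
Fails at x = 1: LHS = (-1² - 1 + 1) mod 3 = (-1) mod 3 = 2; 2 = 1 — FAILS
It is satisfied by some integers in the range but not all.

Answer: Sometimes true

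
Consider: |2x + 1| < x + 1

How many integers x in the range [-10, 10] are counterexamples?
Counterexamples in [-10, 10]: {-10, -9, -8, -7, -6, -5, -4, -3, -2, -1, 0, 1, 2, 3, 4, 5, 6, 7, 8, 9, 10}.

Counting them gives 21 values.

Answer: 21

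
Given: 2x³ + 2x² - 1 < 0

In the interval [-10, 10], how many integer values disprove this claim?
Counterexamples in [-10, 10]: {1, 2, 3, 4, 5, 6, 7, 8, 9, 10}.

Counting them gives 10 values.

Answer: 10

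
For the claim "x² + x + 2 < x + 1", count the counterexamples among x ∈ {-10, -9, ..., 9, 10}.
Counterexamples in [-10, 10]: {-10, -9, -8, -7, -6, -5, -4, -3, -2, -1, 0, 1, 2, 3, 4, 5, 6, 7, 8, 9, 10}.

Counting them gives 21 values.

Answer: 21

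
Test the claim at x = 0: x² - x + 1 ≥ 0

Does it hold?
x = 0: LHS = 0² - 0 + 1 = 1; 1 ≥ 0 — holds

The relation is satisfied at x = 0.

Answer: Yes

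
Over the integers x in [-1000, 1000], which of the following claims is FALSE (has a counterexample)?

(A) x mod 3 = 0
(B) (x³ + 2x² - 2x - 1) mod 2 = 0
(A) x = 1: LHS = 1 mod 3 = 1; 1 = 0 — FAILS
(B) x = 0: LHS = (0³ + 2·0² - 2·0 - 1) mod 2 = (-1) mod 2 = 1; 1 = 0 — FAILS

Answer: Both A and B are false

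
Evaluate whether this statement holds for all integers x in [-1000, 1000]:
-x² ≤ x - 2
The claim fails at x = 0:
x = 0: LHS = -0² = 0, RHS = 0 - 2 = -2; 0 ≤ -2 — FAILS

Because a single integer refutes it, the statement is false.

Answer: False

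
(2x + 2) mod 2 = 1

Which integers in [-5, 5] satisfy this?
For a polynomial with integer coefficients, its value mod 2 depends only on x mod 2, so it suffices to check one representative of each residue class, x = 0, 1:
x = 0: LHS = (2·0 + 2) mod 2 = 2 mod 2 = 0; 0 = 1 — FAILS
x = 1: LHS = (2·1 + 2) mod 2 = 4 mod 2 = 0; 0 = 1 — FAILS
The relation fails in every residue class, so the claimed relation (=) fails for every integer in [-5, 5].

Answer: None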